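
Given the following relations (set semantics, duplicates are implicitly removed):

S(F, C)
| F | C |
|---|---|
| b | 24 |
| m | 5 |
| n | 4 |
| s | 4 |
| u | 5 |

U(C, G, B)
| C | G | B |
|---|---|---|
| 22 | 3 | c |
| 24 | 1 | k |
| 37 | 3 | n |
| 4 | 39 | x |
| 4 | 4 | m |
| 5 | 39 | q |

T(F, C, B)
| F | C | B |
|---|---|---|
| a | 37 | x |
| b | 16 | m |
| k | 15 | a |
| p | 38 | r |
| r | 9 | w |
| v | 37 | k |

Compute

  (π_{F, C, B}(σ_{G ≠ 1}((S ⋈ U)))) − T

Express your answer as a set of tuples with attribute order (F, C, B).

{(m, 5, q), (n, 4, m), (n, 4, x), (s, 4, m), (s, 4, x), (u, 5, q)}

Natural join on C: {(b, 24, 1, k), (m, 5, 39, q), (n, 4, 39, x), (n, 4, 4, m), (s, 4, 39, x), (s, 4, 4, m), (u, 5, 39, q)}
Selection G ≠ 1: {(m, 5, 39, q), (n, 4, 39, x), (n, 4, 4, m), (s, 4, 39, x), (s, 4, 4, m), (u, 5, 39, q)}
Projecting to F, C, B: {(m, 5, q), (n, 4, m), (n, 4, x), (s, 4, m), (s, 4, x), (u, 5, q)}
Taking the difference: {(m, 5, q), (n, 4, m), (n, 4, x), (s, 4, m), (s, 4, x), (u, 5, q)}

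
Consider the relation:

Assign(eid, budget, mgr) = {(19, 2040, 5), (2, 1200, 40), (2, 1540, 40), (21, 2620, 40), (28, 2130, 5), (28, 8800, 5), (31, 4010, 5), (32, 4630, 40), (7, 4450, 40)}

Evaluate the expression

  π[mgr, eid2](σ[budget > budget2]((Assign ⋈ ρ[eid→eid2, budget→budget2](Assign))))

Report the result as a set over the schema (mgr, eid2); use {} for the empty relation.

ρ[eid→eid2, budget→budget2]: schema becomes (eid2, budget2, mgr); tuples unchanged.
Assign ⋈ ρ[eid→eid2, budget→budget2](Assign) (natural join on mgr): {(19, 2040, 5, 19, 2040), (19, 2040, 5, 28, 2130), (19, 2040, 5, 28, 8800), (19, 2040, 5, 31, 4010), (2, 1200, 40, 2, 1200), (2, 1200, 40, 2, 1540), (2, 1200, 40, 21, 2620), (2, 1200, 40, 32, 4630), (2, 1200, 40, 7, 4450), (2, 1540, 40, 2, 1200), (2, 1540, 40, 2, 1540), (2, 1540, 40, 21, 2620), (2, 1540, 40, 32, 4630), (2, 1540, 40, 7, 4450), (21, 2620, 40, 2, 1200), (21, 2620, 40, 2, 1540), (21, 2620, 40, 21, 2620), (21, 2620, 40, 32, 4630), (21, 2620, 40, 7, 4450), (28, 2130, 5, 19, 2040), (28, 2130, 5, 28, 2130), (28, 2130, 5, 28, 8800), (28, 2130, 5, 31, 4010), (28, 8800, 5, 19, 2040), (28, 8800, 5, 28, 2130), (28, 8800, 5, 28, 8800), (28, 8800, 5, 31, 4010), (31, 4010, 5, 19, 2040), (31, 4010, 5, 28, 2130), (31, 4010, 5, 28, 8800), (31, 4010, 5, 31, 4010), (32, 4630, 40, 2, 1200), (32, 4630, 40, 2, 1540), (32, 4630, 40, 21, 2620), (32, 4630, 40, 32, 4630), (32, 4630, 40, 7, 4450), (7, 4450, 40, 2, 1200), (7, 4450, 40, 2, 1540), (7, 4450, 40, 21, 2620), (7, 4450, 40, 32, 4630), (7, 4450, 40, 7, 4450)}
Selection budget > budget2: {(2, 1540, 40, 2, 1200), (21, 2620, 40, 2, 1200), (21, 2620, 40, 2, 1540), (28, 2130, 5, 19, 2040), (28, 8800, 5, 19, 2040), (28, 8800, 5, 28, 2130), (28, 8800, 5, 31, 4010), (31, 4010, 5, 19, 2040), (31, 4010, 5, 28, 2130), (32, 4630, 40, 2, 1200), (32, 4630, 40, 2, 1540), (32, 4630, 40, 21, 2620), (32, 4630, 40, 7, 4450), (7, 4450, 40, 2, 1200), (7, 4450, 40, 2, 1540), (7, 4450, 40, 21, 2620)}
Keep only column(s) mgr, eid2 (10 duplicate(s) eliminated): {(40, 2), (40, 21), (40, 7), (5, 19), (5, 28), (5, 31)}

{(40, 2), (40, 21), (40, 7), (5, 19), (5, 28), (5, 31)}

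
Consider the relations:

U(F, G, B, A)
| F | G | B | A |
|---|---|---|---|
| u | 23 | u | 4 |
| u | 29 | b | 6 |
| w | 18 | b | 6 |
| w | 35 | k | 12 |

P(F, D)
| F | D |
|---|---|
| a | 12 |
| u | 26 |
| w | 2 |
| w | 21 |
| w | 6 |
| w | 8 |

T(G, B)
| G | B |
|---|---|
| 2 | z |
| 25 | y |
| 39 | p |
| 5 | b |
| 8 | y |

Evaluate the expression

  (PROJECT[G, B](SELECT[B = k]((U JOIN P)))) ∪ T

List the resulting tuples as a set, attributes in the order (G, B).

U ⋈ P (natural join on F): {(u, 23, u, 4, 26), (u, 29, b, 6, 26), (w, 18, b, 6, 2), (w, 18, b, 6, 21), (w, 18, b, 6, 6), (w, 18, b, 6, 8), (w, 35, k, 12, 2), (w, 35, k, 12, 21), (w, 35, k, 12, 6), (w, 35, k, 12, 8)}
Filtering on B = k leaves {(w, 35, k, 12, 2), (w, 35, k, 12, 21), (w, 35, k, 12, 6), (w, 35, k, 12, 8)}.
π_{G, B} gives {(35, k)} (3 duplicate(s) eliminated).
Union: {(35, k)} with {(2, z), (25, y), (39, p), (5, b), (8, y)} → {(2, z), (25, y), (35, k), (39, p), (5, b), (8, y)}

{(2, z), (25, y), (35, k), (39, p), (5, b), (8, y)}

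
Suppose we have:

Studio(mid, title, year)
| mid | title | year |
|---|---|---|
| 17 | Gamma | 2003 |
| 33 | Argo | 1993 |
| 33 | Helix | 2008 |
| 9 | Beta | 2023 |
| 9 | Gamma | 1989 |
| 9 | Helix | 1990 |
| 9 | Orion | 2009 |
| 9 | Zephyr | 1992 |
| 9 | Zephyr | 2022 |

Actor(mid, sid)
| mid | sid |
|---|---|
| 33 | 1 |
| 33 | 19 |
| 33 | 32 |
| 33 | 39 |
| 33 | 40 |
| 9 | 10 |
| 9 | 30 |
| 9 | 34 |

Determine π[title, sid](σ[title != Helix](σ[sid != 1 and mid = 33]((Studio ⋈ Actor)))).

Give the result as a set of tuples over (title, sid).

{(Argo, 19), (Argo, 32), (Argo, 39), (Argo, 40)}

Joining Studio and Actor on mid yields {(33, Argo, 1993, 1), (33, Argo, 1993, 19), (33, Argo, 1993, 32), (33, Argo, 1993, 39), (33, Argo, 1993, 40), (33, Helix, 2008, 1), (33, Helix, 2008, 19), (33, Helix, 2008, 32), (33, Helix, 2008, 39), (33, Helix, 2008, 40), (9, Beta, 2023, 10), (9, Beta, 2023, 30), (9, Beta, 2023, 34), (9, Gamma, 1989, 10), (9, Gamma, 1989, 30), (9, Gamma, 1989, 34), (9, Helix, 1990, 10), (9, Helix, 1990, 30), (9, Helix, 1990, 34), (9, Orion, 2009, 10), (9, Orion, 2009, 30), (9, Orion, 2009, 34), (9, Zephyr, 1992, 10), (9, Zephyr, 1992, 30), (9, Zephyr, 1992, 34), (9, Zephyr, 2022, 10), (9, Zephyr, 2022, 30), (9, Zephyr, 2022, 34)}.
Apply σ_{sid != 1 and mid = 33}; surviving tuples: {(33, Argo, 1993, 19), (33, Argo, 1993, 32), (33, Argo, 1993, 39), (33, Argo, 1993, 40), (33, Helix, 2008, 19), (33, Helix, 2008, 32), (33, Helix, 2008, 39), (33, Helix, 2008, 40)}
Apply σ_{title != Helix}; surviving tuples: {(33, Argo, 1993, 19), (33, Argo, 1993, 32), (33, Argo, 1993, 39), (33, Argo, 1993, 40)}
π_{title, sid} gives {(Argo, 19), (Argo, 32), (Argo, 39), (Argo, 40)}.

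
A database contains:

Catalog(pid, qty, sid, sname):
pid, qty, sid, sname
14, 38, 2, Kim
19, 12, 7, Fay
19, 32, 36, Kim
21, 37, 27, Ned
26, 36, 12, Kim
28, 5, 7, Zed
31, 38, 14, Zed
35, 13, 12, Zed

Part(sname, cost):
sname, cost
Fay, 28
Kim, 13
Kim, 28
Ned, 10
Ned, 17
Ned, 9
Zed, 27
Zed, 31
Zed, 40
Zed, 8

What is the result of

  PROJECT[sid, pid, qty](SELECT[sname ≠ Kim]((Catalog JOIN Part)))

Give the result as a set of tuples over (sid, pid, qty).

{(12, 35, 13), (14, 31, 38), (27, 21, 37), (7, 19, 12), (7, 28, 5)}

Joining Catalog and Part on sname yields {(14, 38, 2, Kim, 13), (14, 38, 2, Kim, 28), (19, 12, 7, Fay, 28), (19, 32, 36, Kim, 13), (19, 32, 36, Kim, 28), (21, 37, 27, Ned, 10), (21, 37, 27, Ned, 17), (21, 37, 27, Ned, 9), (26, 36, 12, Kim, 13), (26, 36, 12, Kim, 28), (28, 5, 7, Zed, 27), (28, 5, 7, Zed, 31), (28, 5, 7, Zed, 40), (28, 5, 7, Zed, 8), (31, 38, 14, Zed, 27), (31, 38, 14, Zed, 31), (31, 38, 14, Zed, 40), (31, 38, 14, Zed, 8), (35, 13, 12, Zed, 27), (35, 13, 12, Zed, 31), (35, 13, 12, Zed, 40), (35, 13, 12, Zed, 8)}.
Selection sname ≠ Kim: {(19, 12, 7, Fay, 28), (21, 37, 27, Ned, 10), (21, 37, 27, Ned, 17), (21, 37, 27, Ned, 9), (28, 5, 7, Zed, 27), (28, 5, 7, Zed, 31), (28, 5, 7, Zed, 40), (28, 5, 7, Zed, 8), (31, 38, 14, Zed, 27), (31, 38, 14, Zed, 31), (31, 38, 14, Zed, 40), (31, 38, 14, Zed, 8), (35, 13, 12, Zed, 27), (35, 13, 12, Zed, 31), (35, 13, 12, Zed, 40), (35, 13, 12, Zed, 8)}
π[sid, pid, qty]: project onto (sid, pid, qty) (11 duplicate(s) eliminated) → {(12, 35, 13), (14, 31, 38), (27, 21, 37), (7, 19, 12), (7, 28, 5)}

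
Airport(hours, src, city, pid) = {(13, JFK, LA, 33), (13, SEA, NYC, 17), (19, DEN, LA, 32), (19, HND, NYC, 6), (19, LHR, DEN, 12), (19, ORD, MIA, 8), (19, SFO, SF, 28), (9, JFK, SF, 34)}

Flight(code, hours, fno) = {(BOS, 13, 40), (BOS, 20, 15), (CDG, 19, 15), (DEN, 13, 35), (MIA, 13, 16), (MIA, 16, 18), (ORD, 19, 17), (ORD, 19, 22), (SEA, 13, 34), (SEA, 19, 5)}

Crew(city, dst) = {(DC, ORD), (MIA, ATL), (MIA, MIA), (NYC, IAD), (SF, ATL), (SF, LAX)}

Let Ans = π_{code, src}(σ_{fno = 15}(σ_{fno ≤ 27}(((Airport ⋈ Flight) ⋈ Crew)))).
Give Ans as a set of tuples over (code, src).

Natural join on hours: {(13, JFK, LA, 33, BOS, 40), (13, JFK, LA, 33, DEN, 35), (13, JFK, LA, 33, MIA, 16), (13, JFK, LA, 33, SEA, 34), (13, SEA, NYC, 17, BOS, 40), (13, SEA, NYC, 17, DEN, 35), (13, SEA, NYC, 17, MIA, 16), (13, SEA, NYC, 17, SEA, 34), (19, DEN, LA, 32, CDG, 15), (19, DEN, LA, 32, ORD, 17), (19, DEN, LA, 32, ORD, 22), (19, DEN, LA, 32, SEA, 5), (19, HND, NYC, 6, CDG, 15), (19, HND, NYC, 6, ORD, 17), (19, HND, NYC, 6, ORD, 22), (19, HND, NYC, 6, SEA, 5), (19, LHR, DEN, 12, CDG, 15), (19, LHR, DEN, 12, ORD, 17), (19, LHR, DEN, 12, ORD, 22), (19, LHR, DEN, 12, SEA, 5), (19, ORD, MIA, 8, CDG, 15), (19, ORD, MIA, 8, ORD, 17), (19, ORD, MIA, 8, ORD, 22), (19, ORD, MIA, 8, SEA, 5), (19, SFO, SF, 28, CDG, 15), (19, SFO, SF, 28, ORD, 17), (19, SFO, SF, 28, ORD, 22), (19, SFO, SF, 28, SEA, 5)}
Natural join on city: {(13, SEA, NYC, 17, BOS, 40, IAD), (13, SEA, NYC, 17, DEN, 35, IAD), (13, SEA, NYC, 17, MIA, 16, IAD), (13, SEA, NYC, 17, SEA, 34, IAD), (19, HND, NYC, 6, CDG, 15, IAD), (19, HND, NYC, 6, ORD, 17, IAD), (19, HND, NYC, 6, ORD, 22, IAD), (19, HND, NYC, 6, SEA, 5, IAD), (19, ORD, MIA, 8, CDG, 15, ATL), (19, ORD, MIA, 8, CDG, 15, MIA), (19, ORD, MIA, 8, ORD, 17, ATL), (19, ORD, MIA, 8, ORD, 17, MIA), (19, ORD, MIA, 8, ORD, 22, ATL), (19, ORD, MIA, 8, ORD, 22, MIA), (19, ORD, MIA, 8, SEA, 5, ATL), (19, ORD, MIA, 8, SEA, 5, MIA), (19, SFO, SF, 28, CDG, 15, ATL), (19, SFO, SF, 28, CDG, 15, LAX), (19, SFO, SF, 28, ORD, 17, ATL), (19, SFO, SF, 28, ORD, 17, LAX), (19, SFO, SF, 28, ORD, 22, ATL), (19, SFO, SF, 28, ORD, 22, LAX), (19, SFO, SF, 28, SEA, 5, ATL), (19, SFO, SF, 28, SEA, 5, LAX)}
σ[fno ≤ 27]: keep tuples satisfying fno ≤ 27 → {(13, SEA, NYC, 17, MIA, 16, IAD), (19, HND, NYC, 6, CDG, 15, IAD), (19, HND, NYC, 6, ORD, 17, IAD), (19, HND, NYC, 6, ORD, 22, IAD), (19, HND, NYC, 6, SEA, 5, IAD), (19, ORD, MIA, 8, CDG, 15, ATL), (19, ORD, MIA, 8, CDG, 15, MIA), (19, ORD, MIA, 8, ORD, 17, ATL), (19, ORD, MIA, 8, ORD, 17, MIA), (19, ORD, MIA, 8, ORD, 22, ATL), (19, ORD, MIA, 8, ORD, 22, MIA), (19, ORD, MIA, 8, SEA, 5, ATL), (19, ORD, MIA, 8, SEA, 5, MIA), (19, SFO, SF, 28, CDG, 15, ATL), (19, SFO, SF, 28, CDG, 15, LAX), (19, SFO, SF, 28, ORD, 17, ATL), (19, SFO, SF, 28, ORD, 17, LAX), (19, SFO, SF, 28, ORD, 22, ATL), (19, SFO, SF, 28, ORD, 22, LAX), (19, SFO, SF, 28, SEA, 5, ATL), (19, SFO, SF, 28, SEA, 5, LAX)}
σ[fno = 15]: keep tuples satisfying fno = 15 → {(19, HND, NYC, 6, CDG, 15, IAD), (19, ORD, MIA, 8, CDG, 15, ATL), (19, ORD, MIA, 8, CDG, 15, MIA), (19, SFO, SF, 28, CDG, 15, ATL), (19, SFO, SF, 28, CDG, 15, LAX)}
Keep only column(s) code, src (2 duplicate(s) eliminated): {(CDG, HND), (CDG, ORD), (CDG, SFO)}

{(CDG, HND), (CDG, ORD), (CDG, SFO)}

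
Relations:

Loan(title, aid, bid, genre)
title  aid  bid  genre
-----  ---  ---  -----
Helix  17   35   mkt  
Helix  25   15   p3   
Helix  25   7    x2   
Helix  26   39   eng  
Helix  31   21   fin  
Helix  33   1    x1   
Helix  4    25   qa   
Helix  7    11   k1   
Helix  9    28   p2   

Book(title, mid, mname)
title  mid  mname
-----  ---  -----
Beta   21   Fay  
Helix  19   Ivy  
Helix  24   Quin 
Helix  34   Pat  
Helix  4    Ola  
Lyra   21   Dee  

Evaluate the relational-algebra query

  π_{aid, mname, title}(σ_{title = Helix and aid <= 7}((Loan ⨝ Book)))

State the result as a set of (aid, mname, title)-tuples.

{(4, Ivy, Helix), (4, Ola, Helix), (4, Pat, Helix), (4, Quin, Helix), (7, Ivy, Helix), (7, Ola, Helix), (7, Pat, Helix), (7, Quin, Helix)}

Joining Loan and Book on title yields {(Helix, 17, 35, mkt, 19, Ivy), (Helix, 17, 35, mkt, 24, Quin), (Helix, 17, 35, mkt, 34, Pat), (Helix, 17, 35, mkt, 4, Ola), (Helix, 25, 15, p3, 19, Ivy), (Helix, 25, 15, p3, 24, Quin), (Helix, 25, 15, p3, 34, Pat), (Helix, 25, 15, p3, 4, Ola), (Helix, 25, 7, x2, 19, Ivy), (Helix, 25, 7, x2, 24, Quin), (Helix, 25, 7, x2, 34, Pat), (Helix, 25, 7, x2, 4, Ola), (Helix, 26, 39, eng, 19, Ivy), (Helix, 26, 39, eng, 24, Quin), (Helix, 26, 39, eng, 34, Pat), (Helix, 26, 39, eng, 4, Ola), (Helix, 31, 21, fin, 19, Ivy), (Helix, 31, 21, fin, 24, Quin), (Helix, 31, 21, fin, 34, Pat), (Helix, 31, 21, fin, 4, Ola), (Helix, 33, 1, x1, 19, Ivy), (Helix, 33, 1, x1, 24, Quin), (Helix, 33, 1, x1, 34, Pat), (Helix, 33, 1, x1, 4, Ola), (Helix, 4, 25, qa, 19, Ivy), (Helix, 4, 25, qa, 24, Quin), (Helix, 4, 25, qa, 34, Pat), (Helix, 4, 25, qa, 4, Ola), (Helix, 7, 11, k1, 19, Ivy), (Helix, 7, 11, k1, 24, Quin), (Helix, 7, 11, k1, 34, Pat), (Helix, 7, 11, k1, 4, Ola), (Helix, 9, 28, p2, 19, Ivy), (Helix, 9, 28, p2, 24, Quin), (Helix, 9, 28, p2, 34, Pat), (Helix, 9, 28, p2, 4, Ola)}.
Filtering on title = Helix and aid <= 7 leaves {(Helix, 4, 25, qa, 19, Ivy), (Helix, 4, 25, qa, 24, Quin), (Helix, 4, 25, qa, 34, Pat), (Helix, 4, 25, qa, 4, Ola), (Helix, 7, 11, k1, 19, Ivy), (Helix, 7, 11, k1, 24, Quin), (Helix, 7, 11, k1, 34, Pat), (Helix, 7, 11, k1, 4, Ola)}.
Projecting to aid, mname, title: {(4, Ivy, Helix), (4, Ola, Helix), (4, Pat, Helix), (4, Quin, Helix), (7, Ivy, Helix), (7, Ola, Helix), (7, Pat, Helix), (7, Quin, Helix)}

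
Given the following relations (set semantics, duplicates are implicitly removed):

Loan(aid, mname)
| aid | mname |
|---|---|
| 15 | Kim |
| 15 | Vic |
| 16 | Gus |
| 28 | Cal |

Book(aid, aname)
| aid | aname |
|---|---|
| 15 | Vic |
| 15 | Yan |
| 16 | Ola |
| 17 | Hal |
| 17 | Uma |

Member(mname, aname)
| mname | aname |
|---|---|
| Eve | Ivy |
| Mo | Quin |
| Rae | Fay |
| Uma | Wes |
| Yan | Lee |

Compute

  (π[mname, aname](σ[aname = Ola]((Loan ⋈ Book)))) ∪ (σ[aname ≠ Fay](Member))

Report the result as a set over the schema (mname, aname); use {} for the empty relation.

Natural join on aid: {(15, Kim, Vic), (15, Kim, Yan), (15, Vic, Vic), (15, Vic, Yan), (16, Gus, Ola)}
σ[aname = Ola]: keep tuples satisfying aname = Ola → {(16, Gus, Ola)}
Projecting to mname, aname: {(Gus, Ola)}
σ[aname ≠ Fay]: keep tuples satisfying aname ≠ Fay → {(Eve, Ivy), (Mo, Quin), (Uma, Wes), (Yan, Lee)}
Set union of the two operands is {(Eve, Ivy), (Gus, Ola), (Mo, Quin), (Uma, Wes), (Yan, Lee)}.

{(Eve, Ivy), (Gus, Ola), (Mo, Quin), (Uma, Wes), (Yan, Lee)}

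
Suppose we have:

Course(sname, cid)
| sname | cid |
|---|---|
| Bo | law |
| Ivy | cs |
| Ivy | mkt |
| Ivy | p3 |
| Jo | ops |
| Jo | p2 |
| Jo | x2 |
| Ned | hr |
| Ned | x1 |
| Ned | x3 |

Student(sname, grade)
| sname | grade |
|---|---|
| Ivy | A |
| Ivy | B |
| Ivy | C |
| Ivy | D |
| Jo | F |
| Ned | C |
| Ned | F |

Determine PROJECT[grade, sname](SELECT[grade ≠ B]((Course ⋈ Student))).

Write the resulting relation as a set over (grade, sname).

Joining Course and Student on sname yields {(Ivy, cs, A), (Ivy, cs, B), (Ivy, cs, C), (Ivy, cs, D), (Ivy, mkt, A), (Ivy, mkt, B), (Ivy, mkt, C), (Ivy, mkt, D), (Ivy, p3, A), (Ivy, p3, B), (Ivy, p3, C), (Ivy, p3, D), (Jo, ops, F), (Jo, p2, F), (Jo, x2, F), (Ned, hr, C), (Ned, hr, F), (Ned, x1, C), (Ned, x1, F), (Ned, x3, C), (Ned, x3, F)}.
Apply σ_{grade ≠ B}; surviving tuples: {(Ivy, cs, A), (Ivy, cs, C), (Ivy, cs, D), (Ivy, mkt, A), (Ivy, mkt, C), (Ivy, mkt, D), (Ivy, p3, A), (Ivy, p3, C), (Ivy, p3, D), (Jo, ops, F), (Jo, p2, F), (Jo, x2, F), (Ned, hr, C), (Ned, hr, F), (Ned, x1, C), (Ned, x1, F), (Ned, x3, C), (Ned, x3, F)}
π_{grade, sname} gives {(A, Ivy), (C, Ivy), (C, Ned), (D, Ivy), (F, Jo), (F, Ned)} (12 duplicate(s) eliminated).

{(A, Ivy), (C, Ivy), (C, Ned), (D, Ivy), (F, Jo), (F, Ned)}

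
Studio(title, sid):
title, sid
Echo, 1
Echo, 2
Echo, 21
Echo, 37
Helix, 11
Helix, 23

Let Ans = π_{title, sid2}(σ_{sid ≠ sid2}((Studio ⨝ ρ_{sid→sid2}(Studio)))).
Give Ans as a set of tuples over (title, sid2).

{(Echo, 1), (Echo, 2), (Echo, 21), (Echo, 37), (Helix, 11), (Helix, 23)}

ρ[sid→sid2]: schema becomes (title, sid2); tuples unchanged.
Natural join on title: {(Echo, 1, 1), (Echo, 1, 2), (Echo, 1, 21), (Echo, 1, 37), (Echo, 2, 1), (Echo, 2, 2), (Echo, 2, 21), (Echo, 2, 37), (Echo, 21, 1), (Echo, 21, 2), (Echo, 21, 21), (Echo, 21, 37), (Echo, 37, 1), (Echo, 37, 2), (Echo, 37, 21), (Echo, 37, 37), (Helix, 11, 11), (Helix, 11, 23), (Helix, 23, 11), (Helix, 23, 23)}
Apply σ_{sid ≠ sid2}; surviving tuples: {(Echo, 1, 2), (Echo, 1, 21), (Echo, 1, 37), (Echo, 2, 1), (Echo, 2, 21), (Echo, 2, 37), (Echo, 21, 1), (Echo, 21, 2), (Echo, 21, 37), (Echo, 37, 1), (Echo, 37, 2), (Echo, 37, 21), (Helix, 11, 23), (Helix, 23, 11)}
π[title, sid2]: project onto (title, sid2) (8 duplicate(s) eliminated) → {(Echo, 1), (Echo, 2), (Echo, 21), (Echo, 37), (Helix, 11), (Helix, 23)}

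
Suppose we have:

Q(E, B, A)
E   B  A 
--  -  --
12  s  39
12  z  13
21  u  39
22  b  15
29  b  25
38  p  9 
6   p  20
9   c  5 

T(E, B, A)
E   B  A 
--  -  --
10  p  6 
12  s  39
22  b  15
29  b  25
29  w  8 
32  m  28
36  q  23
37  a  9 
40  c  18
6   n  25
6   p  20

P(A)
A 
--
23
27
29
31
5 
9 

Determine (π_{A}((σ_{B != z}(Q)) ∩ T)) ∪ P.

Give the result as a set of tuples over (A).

{15, 20, 23, 25, 27, 29, 31, 39, 5, 9}

Apply σ_{B != z}; surviving tuples: {(12, s, 39), (21, u, 39), (22, b, 15), (29, b, 25), (38, p, 9), (6, p, 20), (9, c, 5)}
Set intersection of the two operands is {(12, s, 39), (22, b, 15), (29, b, 25), (6, p, 20)}.
π_{A} gives {15, 20, 25, 39}.
Set union of the two operands is {15, 20, 23, 25, 27, 29, 31, 39, 5, 9}.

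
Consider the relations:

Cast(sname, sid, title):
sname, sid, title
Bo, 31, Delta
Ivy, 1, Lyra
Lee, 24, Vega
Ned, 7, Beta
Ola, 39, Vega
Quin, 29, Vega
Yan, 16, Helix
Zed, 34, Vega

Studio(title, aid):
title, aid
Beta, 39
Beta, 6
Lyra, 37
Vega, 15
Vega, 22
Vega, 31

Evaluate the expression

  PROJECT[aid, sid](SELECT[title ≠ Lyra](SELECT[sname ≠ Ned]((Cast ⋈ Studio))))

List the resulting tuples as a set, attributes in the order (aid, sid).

Joining Cast and Studio on title yields {(Ivy, 1, Lyra, 37), (Lee, 24, Vega, 15), (Lee, 24, Vega, 22), (Lee, 24, Vega, 31), (Ned, 7, Beta, 39), (Ned, 7, Beta, 6), (Ola, 39, Vega, 15), (Ola, 39, Vega, 22), (Ola, 39, Vega, 31), (Quin, 29, Vega, 15), (Quin, 29, Vega, 22), (Quin, 29, Vega, 31), (Zed, 34, Vega, 15), (Zed, 34, Vega, 22), (Zed, 34, Vega, 31)}.
Filtering on sname ≠ Ned leaves {(Ivy, 1, Lyra, 37), (Lee, 24, Vega, 15), (Lee, 24, Vega, 22), (Lee, 24, Vega, 31), (Ola, 39, Vega, 15), (Ola, 39, Vega, 22), (Ola, 39, Vega, 31), (Quin, 29, Vega, 15), (Quin, 29, Vega, 22), (Quin, 29, Vega, 31), (Zed, 34, Vega, 15), (Zed, 34, Vega, 22), (Zed, 34, Vega, 31)}.
Filtering on title ≠ Lyra leaves {(Lee, 24, Vega, 15), (Lee, 24, Vega, 22), (Lee, 24, Vega, 31), (Ola, 39, Vega, 15), (Ola, 39, Vega, 22), (Ola, 39, Vega, 31), (Quin, 29, Vega, 15), (Quin, 29, Vega, 22), (Quin, 29, Vega, 31), (Zed, 34, Vega, 15), (Zed, 34, Vega, 22), (Zed, 34, Vega, 31)}.
π_{aid, sid} gives {(15, 24), (15, 29), (15, 34), (15, 39), (22, 24), (22, 29), (22, 34), (22, 39), (31, 24), (31, 29), (31, 34), (31, 39)}.

{(15, 24), (15, 29), (15, 34), (15, 39), (22, 24), (22, 29), (22, 34), (22, 39), (31, 24), (31, 29), (31, 34), (31, 39)}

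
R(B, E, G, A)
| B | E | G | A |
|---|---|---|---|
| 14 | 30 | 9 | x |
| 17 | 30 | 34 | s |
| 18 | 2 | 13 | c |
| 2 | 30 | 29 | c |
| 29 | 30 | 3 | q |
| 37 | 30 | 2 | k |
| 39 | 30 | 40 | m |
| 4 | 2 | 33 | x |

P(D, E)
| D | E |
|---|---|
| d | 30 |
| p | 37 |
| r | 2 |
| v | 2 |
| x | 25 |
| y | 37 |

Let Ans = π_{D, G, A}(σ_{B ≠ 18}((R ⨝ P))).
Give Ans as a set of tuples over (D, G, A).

Joining R and P on E yields {(14, 30, 9, x, d), (17, 30, 34, s, d), (18, 2, 13, c, r), (18, 2, 13, c, v), (2, 30, 29, c, d), (29, 30, 3, q, d), (37, 30, 2, k, d), (39, 30, 40, m, d), (4, 2, 33, x, r), (4, 2, 33, x, v)}.
Apply σ_{B ≠ 18}; surviving tuples: {(14, 30, 9, x, d), (17, 30, 34, s, d), (2, 30, 29, c, d), (29, 30, 3, q, d), (37, 30, 2, k, d), (39, 30, 40, m, d), (4, 2, 33, x, r), (4, 2, 33, x, v)}
Keep only column(s) D, G, A: {(d, 2, k), (d, 29, c), (d, 3, q), (d, 34, s), (d, 40, m), (d, 9, x), (r, 33, x), (v, 33, x)}

{(d, 2, k), (d, 29, c), (d, 3, q), (d, 34, s), (d, 40, m), (d, 9, x), (r, 33, x), (v, 33, x)}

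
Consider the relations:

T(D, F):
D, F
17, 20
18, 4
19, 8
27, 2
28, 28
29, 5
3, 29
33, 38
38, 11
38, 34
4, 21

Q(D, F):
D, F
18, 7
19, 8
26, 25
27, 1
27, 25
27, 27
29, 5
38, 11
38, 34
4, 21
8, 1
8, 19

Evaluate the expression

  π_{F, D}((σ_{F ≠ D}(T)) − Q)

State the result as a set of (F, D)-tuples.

{(2, 27), (20, 17), (29, 3), (38, 33), (4, 18)}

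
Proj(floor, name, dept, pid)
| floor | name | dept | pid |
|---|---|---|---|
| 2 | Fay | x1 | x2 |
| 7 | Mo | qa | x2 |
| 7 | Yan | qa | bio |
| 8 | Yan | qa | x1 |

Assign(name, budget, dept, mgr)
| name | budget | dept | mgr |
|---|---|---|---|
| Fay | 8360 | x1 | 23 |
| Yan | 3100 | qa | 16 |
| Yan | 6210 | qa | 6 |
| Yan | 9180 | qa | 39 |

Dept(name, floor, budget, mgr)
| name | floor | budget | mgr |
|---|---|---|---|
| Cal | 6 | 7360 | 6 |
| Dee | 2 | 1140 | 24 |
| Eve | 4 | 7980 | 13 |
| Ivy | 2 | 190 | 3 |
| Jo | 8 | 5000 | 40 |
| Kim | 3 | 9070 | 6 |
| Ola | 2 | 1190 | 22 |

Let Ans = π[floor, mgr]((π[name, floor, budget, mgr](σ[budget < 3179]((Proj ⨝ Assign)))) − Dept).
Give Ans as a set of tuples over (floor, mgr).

Joining Proj and Assign on name, dept yields {(2, Fay, x1, x2, 8360, 23), (7, Yan, qa, bio, 3100, 16), (7, Yan, qa, bio, 6210, 6), (7, Yan, qa, bio, 9180, 39), (8, Yan, qa, x1, 3100, 16), (8, Yan, qa, x1, 6210, 6), (8, Yan, qa, x1, 9180, 39)}.
σ[budget < 3179]: keep tuples satisfying budget < 3179 → {(7, Yan, qa, bio, 3100, 16), (8, Yan, qa, x1, 3100, 16)}
Keep only column(s) name, floor, budget, mgr: {(Yan, 7, 3100, 16), (Yan, 8, 3100, 16)}
Taking the difference: {(Yan, 7, 3100, 16), (Yan, 8, 3100, 16)}
Keep only column(s) floor, mgr: {(7, 16), (8, 16)}

{(7, 16), (8, 16)}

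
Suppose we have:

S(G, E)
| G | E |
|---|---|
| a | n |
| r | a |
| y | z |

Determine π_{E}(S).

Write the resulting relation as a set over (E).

{a, n, z}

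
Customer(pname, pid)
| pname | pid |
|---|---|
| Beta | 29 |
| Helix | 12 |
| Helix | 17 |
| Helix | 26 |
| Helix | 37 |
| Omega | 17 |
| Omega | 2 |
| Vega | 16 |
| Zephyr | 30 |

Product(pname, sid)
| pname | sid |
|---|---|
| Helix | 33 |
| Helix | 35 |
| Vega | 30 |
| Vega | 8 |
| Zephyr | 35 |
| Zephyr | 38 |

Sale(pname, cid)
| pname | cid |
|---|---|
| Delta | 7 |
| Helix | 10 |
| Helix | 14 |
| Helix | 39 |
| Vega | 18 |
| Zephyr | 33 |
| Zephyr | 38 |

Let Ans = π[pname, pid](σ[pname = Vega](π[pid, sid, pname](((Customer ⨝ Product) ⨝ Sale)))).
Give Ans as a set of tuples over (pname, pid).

{(Vega, 16)}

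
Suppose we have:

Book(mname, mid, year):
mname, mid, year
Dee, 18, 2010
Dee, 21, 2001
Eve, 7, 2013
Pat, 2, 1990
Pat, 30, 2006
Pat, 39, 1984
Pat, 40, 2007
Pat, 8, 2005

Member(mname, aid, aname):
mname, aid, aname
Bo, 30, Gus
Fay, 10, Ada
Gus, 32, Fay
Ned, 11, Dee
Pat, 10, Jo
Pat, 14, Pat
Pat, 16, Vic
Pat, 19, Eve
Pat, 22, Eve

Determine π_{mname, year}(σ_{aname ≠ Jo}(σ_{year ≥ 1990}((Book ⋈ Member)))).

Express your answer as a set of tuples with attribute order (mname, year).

Natural join on mname: {(Pat, 2, 1990, 10, Jo), (Pat, 2, 1990, 14, Pat), (Pat, 2, 1990, 16, Vic), (Pat, 2, 1990, 19, Eve), (Pat, 2, 1990, 22, Eve), (Pat, 30, 2006, 10, Jo), (Pat, 30, 2006, 14, Pat), (Pat, 30, 2006, 16, Vic), (Pat, 30, 2006, 19, Eve), (Pat, 30, 2006, 22, Eve), (Pat, 39, 1984, 10, Jo), (Pat, 39, 1984, 14, Pat), (Pat, 39, 1984, 16, Vic), (Pat, 39, 1984, 19, Eve), (Pat, 39, 1984, 22, Eve), (Pat, 40, 2007, 10, Jo), (Pat, 40, 2007, 14, Pat), (Pat, 40, 2007, 16, Vic), (Pat, 40, 2007, 19, Eve), (Pat, 40, 2007, 22, Eve), (Pat, 8, 2005, 10, Jo), (Pat, 8, 2005, 14, Pat), (Pat, 8, 2005, 16, Vic), (Pat, 8, 2005, 19, Eve), (Pat, 8, 2005, 22, Eve)}
Selection year ≥ 1990: {(Pat, 2, 1990, 10, Jo), (Pat, 2, 1990, 14, Pat), (Pat, 2, 1990, 16, Vic), (Pat, 2, 1990, 19, Eve), (Pat, 2, 1990, 22, Eve), (Pat, 30, 2006, 10, Jo), (Pat, 30, 2006, 14, Pat), (Pat, 30, 2006, 16, Vic), (Pat, 30, 2006, 19, Eve), (Pat, 30, 2006, 22, Eve), (Pat, 40, 2007, 10, Jo), (Pat, 40, 2007, 14, Pat), (Pat, 40, 2007, 16, Vic), (Pat, 40, 2007, 19, Eve), (Pat, 40, 2007, 22, Eve), (Pat, 8, 2005, 10, Jo), (Pat, 8, 2005, 14, Pat), (Pat, 8, 2005, 16, Vic), (Pat, 8, 2005, 19, Eve), (Pat, 8, 2005, 22, Eve)}
Selection aname ≠ Jo: {(Pat, 2, 1990, 14, Pat), (Pat, 2, 1990, 16, Vic), (Pat, 2, 1990, 19, Eve), (Pat, 2, 1990, 22, Eve), (Pat, 30, 2006, 14, Pat), (Pat, 30, 2006, 16, Vic), (Pat, 30, 2006, 19, Eve), (Pat, 30, 2006, 22, Eve), (Pat, 40, 2007, 14, Pat), (Pat, 40, 2007, 16, Vic), (Pat, 40, 2007, 19, Eve), (Pat, 40, 2007, 22, Eve), (Pat, 8, 2005, 14, Pat), (Pat, 8, 2005, 16, Vic), (Pat, 8, 2005, 19, Eve), (Pat, 8, 2005, 22, Eve)}
Keep only column(s) mname, year (12 duplicate(s) eliminated): {(Pat, 1990), (Pat, 2005), (Pat, 2006), (Pat, 2007)}

{(Pat, 1990), (Pat, 2005), (Pat, 2006), (Pat, 2007)}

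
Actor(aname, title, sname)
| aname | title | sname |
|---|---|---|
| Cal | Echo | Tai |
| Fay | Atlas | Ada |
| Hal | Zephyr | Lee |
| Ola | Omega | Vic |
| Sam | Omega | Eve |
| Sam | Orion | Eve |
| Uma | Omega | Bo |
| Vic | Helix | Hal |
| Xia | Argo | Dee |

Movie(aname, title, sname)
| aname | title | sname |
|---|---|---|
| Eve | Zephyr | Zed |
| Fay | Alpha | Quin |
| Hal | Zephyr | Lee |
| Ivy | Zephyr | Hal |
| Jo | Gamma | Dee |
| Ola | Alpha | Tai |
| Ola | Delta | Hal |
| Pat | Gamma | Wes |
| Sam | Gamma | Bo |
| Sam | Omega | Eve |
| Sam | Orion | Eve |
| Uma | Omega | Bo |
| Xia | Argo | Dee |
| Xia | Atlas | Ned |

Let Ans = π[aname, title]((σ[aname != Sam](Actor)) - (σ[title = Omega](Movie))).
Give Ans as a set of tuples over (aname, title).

Selection aname != Sam: {(Cal, Echo, Tai), (Fay, Atlas, Ada), (Hal, Zephyr, Lee), (Ola, Omega, Vic), (Uma, Omega, Bo), (Vic, Helix, Hal), (Xia, Argo, Dee)}
Selection title = Omega: {(Sam, Omega, Eve), (Uma, Omega, Bo)}
Taking the difference: {(Cal, Echo, Tai), (Fay, Atlas, Ada), (Hal, Zephyr, Lee), (Ola, Omega, Vic), (Vic, Helix, Hal), (Xia, Argo, Dee)}
π[aname, title]: project onto (aname, title) → {(Cal, Echo), (Fay, Atlas), (Hal, Zephyr), (Ola, Omega), (Vic, Helix), (Xia, Argo)}

{(Cal, Echo), (Fay, Atlas), (Hal, Zephyr), (Ola, Omega), (Vic, Helix), (Xia, Argo)}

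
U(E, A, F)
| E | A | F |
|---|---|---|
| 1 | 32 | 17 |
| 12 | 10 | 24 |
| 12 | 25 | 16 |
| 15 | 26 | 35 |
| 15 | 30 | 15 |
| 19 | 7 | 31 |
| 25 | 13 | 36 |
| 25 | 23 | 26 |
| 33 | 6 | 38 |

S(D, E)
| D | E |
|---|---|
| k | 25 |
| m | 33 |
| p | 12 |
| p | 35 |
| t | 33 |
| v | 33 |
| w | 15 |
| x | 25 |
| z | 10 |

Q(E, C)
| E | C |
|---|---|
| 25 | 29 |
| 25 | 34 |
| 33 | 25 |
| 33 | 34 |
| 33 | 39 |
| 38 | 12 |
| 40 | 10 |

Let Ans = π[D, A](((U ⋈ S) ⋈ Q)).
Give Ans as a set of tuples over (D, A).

Natural join on E: {(12, 10, 24, p), (12, 25, 16, p), (15, 26, 35, w), (15, 30, 15, w), (25, 13, 36, k), (25, 13, 36, x), (25, 23, 26, k), (25, 23, 26, x), (33, 6, 38, m), (33, 6, 38, t), (33, 6, 38, v)}
Natural join on E: {(25, 13, 36, k, 29), (25, 13, 36, k, 34), (25, 13, 36, x, 29), (25, 13, 36, x, 34), (25, 23, 26, k, 29), (25, 23, 26, k, 34), (25, 23, 26, x, 29), (25, 23, 26, x, 34), (33, 6, 38, m, 25), (33, 6, 38, m, 34), (33, 6, 38, m, 39), (33, 6, 38, t, 25), (33, 6, 38, t, 34), (33, 6, 38, t, 39), (33, 6, 38, v, 25), (33, 6, 38, v, 34), (33, 6, 38, v, 39)}
Keep only column(s) D, A (10 duplicate(s) eliminated): {(k, 13), (k, 23), (m, 6), (t, 6), (v, 6), (x, 13), (x, 23)}

{(k, 13), (k, 23), (m, 6), (t, 6), (v, 6), (x, 13), (x, 23)}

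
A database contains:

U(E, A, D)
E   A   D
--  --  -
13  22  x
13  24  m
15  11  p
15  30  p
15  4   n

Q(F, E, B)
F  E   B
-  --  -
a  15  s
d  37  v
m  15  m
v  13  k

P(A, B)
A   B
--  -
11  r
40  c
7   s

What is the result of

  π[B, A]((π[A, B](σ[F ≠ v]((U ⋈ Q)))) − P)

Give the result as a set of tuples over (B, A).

{(m, 11), (m, 30), (m, 4), (s, 11), (s, 30), (s, 4)}

Joining U and Q on E yields {(13, 22, x, v, k), (13, 24, m, v, k), (15, 11, p, a, s), (15, 11, p, m, m), (15, 30, p, a, s), (15, 30, p, m, m), (15, 4, n, a, s), (15, 4, n, m, m)}.
Apply σ_{F ≠ v}; surviving tuples: {(15, 11, p, a, s), (15, 11, p, m, m), (15, 30, p, a, s), (15, 30, p, m, m), (15, 4, n, a, s), (15, 4, n, m, m)}
π[A, B]: project onto (A, B) → {(11, m), (11, s), (30, m), (30, s), (4, m), (4, s)}
Difference: {(11, m), (11, s), (30, m), (30, s), (4, m), (4, s)} with {(11, r), (40, c), (7, s)} → {(11, m), (11, s), (30, m), (30, s), (4, m), (4, s)}
π[B, A]: project onto (B, A) → {(m, 11), (m, 30), (m, 4), (s, 11), (s, 30), (s, 4)}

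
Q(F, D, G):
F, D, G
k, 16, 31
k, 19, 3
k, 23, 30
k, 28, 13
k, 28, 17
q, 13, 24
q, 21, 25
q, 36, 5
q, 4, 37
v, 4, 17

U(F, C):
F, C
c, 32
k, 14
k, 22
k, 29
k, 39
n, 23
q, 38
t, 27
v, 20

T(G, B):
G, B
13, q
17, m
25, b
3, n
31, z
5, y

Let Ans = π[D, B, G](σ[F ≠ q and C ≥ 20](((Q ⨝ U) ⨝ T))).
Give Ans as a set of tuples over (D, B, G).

{(16, z, 31), (19, n, 3), (28, m, 17), (28, q, 13), (4, m, 17)}

Q ⋈ U (natural join on F): {(k, 16, 31, 14), (k, 16, 31, 22), (k, 16, 31, 29), (k, 16, 31, 39), (k, 19, 3, 14), (k, 19, 3, 22), (k, 19, 3, 29), (k, 19, 3, 39), (k, 23, 30, 14), (k, 23, 30, 22), (k, 23, 30, 29), (k, 23, 30, 39), (k, 28, 13, 14), (k, 28, 13, 22), (k, 28, 13, 29), (k, 28, 13, 39), (k, 28, 17, 14), (k, 28, 17, 22), (k, 28, 17, 29), (k, 28, 17, 39), (q, 13, 24, 38), (q, 21, 25, 38), (q, 36, 5, 38), (q, 4, 37, 38), (v, 4, 17, 20)}
(Q ⨝ U) ⋈ T (natural join on G): {(k, 16, 31, 14, z), (k, 16, 31, 22, z), (k, 16, 31, 29, z), (k, 16, 31, 39, z), (k, 19, 3, 14, n), (k, 19, 3, 22, n), (k, 19, 3, 29, n), (k, 19, 3, 39, n), (k, 28, 13, 14, q), (k, 28, 13, 22, q), (k, 28, 13, 29, q), (k, 28, 13, 39, q), (k, 28, 17, 14, m), (k, 28, 17, 22, m), (k, 28, 17, 29, m), (k, 28, 17, 39, m), (q, 21, 25, 38, b), (q, 36, 5, 38, y), (v, 4, 17, 20, m)}
Filtering on F ≠ q and C ≥ 20 leaves {(k, 16, 31, 22, z), (k, 16, 31, 29, z), (k, 16, 31, 39, z), (k, 19, 3, 22, n), (k, 19, 3, 29, n), (k, 19, 3, 39, n), (k, 28, 13, 22, q), (k, 28, 13, 29, q), (k, 28, 13, 39, q), (k, 28, 17, 22, m), (k, 28, 17, 29, m), (k, 28, 17, 39, m), (v, 4, 17, 20, m)}.
Projecting to D, B, G (8 duplicate(s) eliminated): {(16, z, 31), (19, n, 3), (28, m, 17), (28, q, 13), (4, m, 17)}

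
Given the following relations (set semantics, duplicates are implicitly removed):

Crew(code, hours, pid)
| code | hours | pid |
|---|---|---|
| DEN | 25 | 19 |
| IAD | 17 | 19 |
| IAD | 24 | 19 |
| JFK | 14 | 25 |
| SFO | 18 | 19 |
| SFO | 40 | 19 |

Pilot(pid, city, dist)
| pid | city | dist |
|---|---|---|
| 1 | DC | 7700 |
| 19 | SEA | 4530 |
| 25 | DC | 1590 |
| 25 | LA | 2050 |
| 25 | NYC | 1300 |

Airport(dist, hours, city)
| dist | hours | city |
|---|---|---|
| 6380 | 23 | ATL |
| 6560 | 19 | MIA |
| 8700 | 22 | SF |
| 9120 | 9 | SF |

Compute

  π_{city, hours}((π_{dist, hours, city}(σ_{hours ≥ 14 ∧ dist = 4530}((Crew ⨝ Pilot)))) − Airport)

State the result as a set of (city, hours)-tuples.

{(SEA, 17), (SEA, 18), (SEA, 24), (SEA, 25), (SEA, 40)}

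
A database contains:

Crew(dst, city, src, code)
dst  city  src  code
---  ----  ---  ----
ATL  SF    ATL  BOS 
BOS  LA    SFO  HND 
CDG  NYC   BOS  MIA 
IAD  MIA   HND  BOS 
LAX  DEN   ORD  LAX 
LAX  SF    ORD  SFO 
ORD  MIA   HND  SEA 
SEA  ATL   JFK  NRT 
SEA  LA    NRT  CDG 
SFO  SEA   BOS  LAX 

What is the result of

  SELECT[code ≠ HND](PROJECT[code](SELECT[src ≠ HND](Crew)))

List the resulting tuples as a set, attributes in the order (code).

{BOS, CDG, LAX, MIA, NRT, SFO}

σ[src ≠ HND]: keep tuples satisfying src ≠ HND → {(ATL, SF, ATL, BOS), (BOS, LA, SFO, HND), (CDG, NYC, BOS, MIA), (LAX, DEN, ORD, LAX), (LAX, SF, ORD, SFO), (SEA, ATL, JFK, NRT), (SEA, LA, NRT, CDG), (SFO, SEA, BOS, LAX)}
π_{code} gives {BOS, CDG, HND, LAX, MIA, NRT, SFO} (1 duplicate(s) eliminated).
σ[code ≠ HND]: keep tuples satisfying code ≠ HND → {BOS, CDG, LAX, MIA, NRT, SFO}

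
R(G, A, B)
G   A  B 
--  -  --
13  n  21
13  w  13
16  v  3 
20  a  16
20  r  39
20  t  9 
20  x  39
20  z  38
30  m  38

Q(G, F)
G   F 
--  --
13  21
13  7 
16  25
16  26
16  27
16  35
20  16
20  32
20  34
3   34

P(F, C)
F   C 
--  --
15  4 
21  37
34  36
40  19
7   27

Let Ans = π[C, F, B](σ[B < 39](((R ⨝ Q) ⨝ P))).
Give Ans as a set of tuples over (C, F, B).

{(27, 7, 13), (27, 7, 21), (36, 34, 16), (36, 34, 38), (36, 34, 9), (37, 21, 13), (37, 21, 21)}

R ⋈ Q (natural join on G): {(13, n, 21, 21), (13, n, 21, 7), (13, w, 13, 21), (13, w, 13, 7), (16, v, 3, 25), (16, v, 3, 26), (16, v, 3, 27), (16, v, 3, 35), (20, a, 16, 16), (20, a, 16, 32), (20, a, 16, 34), (20, r, 39, 16), (20, r, 39, 32), (20, r, 39, 34), (20, t, 9, 16), (20, t, 9, 32), (20, t, 9, 34), (20, x, 39, 16), (20, x, 39, 32), (20, x, 39, 34), (20, z, 38, 16), (20, z, 38, 32), (20, z, 38, 34)}
(R ⨝ Q) ⋈ P (natural join on F): {(13, n, 21, 21, 37), (13, n, 21, 7, 27), (13, w, 13, 21, 37), (13, w, 13, 7, 27), (20, a, 16, 34, 36), (20, r, 39, 34, 36), (20, t, 9, 34, 36), (20, x, 39, 34, 36), (20, z, 38, 34, 36)}
Filtering on B < 39 leaves {(13, n, 21, 21, 37), (13, n, 21, 7, 27), (13, w, 13, 21, 37), (13, w, 13, 7, 27), (20, a, 16, 34, 36), (20, t, 9, 34, 36), (20, z, 38, 34, 36)}.
π[C, F, B]: project onto (C, F, B) → {(27, 7, 13), (27, 7, 21), (36, 34, 16), (36, 34, 38), (36, 34, 9), (37, 21, 13), (37, 21, 21)}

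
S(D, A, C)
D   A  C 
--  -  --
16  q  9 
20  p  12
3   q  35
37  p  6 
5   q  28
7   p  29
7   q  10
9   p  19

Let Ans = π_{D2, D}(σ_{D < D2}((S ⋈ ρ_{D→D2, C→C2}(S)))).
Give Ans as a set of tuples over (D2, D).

{(16, 3), (16, 5), (16, 7), (20, 7), (20, 9), (37, 20), (37, 7), (37, 9), (5, 3), (7, 3), (7, 5), (9, 7)}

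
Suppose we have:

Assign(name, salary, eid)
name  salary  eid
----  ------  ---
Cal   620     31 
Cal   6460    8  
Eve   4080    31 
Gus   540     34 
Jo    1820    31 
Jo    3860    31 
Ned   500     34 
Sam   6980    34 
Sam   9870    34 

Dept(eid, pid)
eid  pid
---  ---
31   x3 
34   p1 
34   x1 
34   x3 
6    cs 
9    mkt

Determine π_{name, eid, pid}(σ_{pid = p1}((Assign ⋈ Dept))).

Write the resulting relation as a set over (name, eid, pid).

Natural join on eid: {(Cal, 620, 31, x3), (Eve, 4080, 31, x3), (Gus, 540, 34, p1), (Gus, 540, 34, x1), (Gus, 540, 34, x3), (Jo, 1820, 31, x3), (Jo, 3860, 31, x3), (Ned, 500, 34, p1), (Ned, 500, 34, x1), (Ned, 500, 34, x3), (Sam, 6980, 34, p1), (Sam, 6980, 34, x1), (Sam, 6980, 34, x3), (Sam, 9870, 34, p1), (Sam, 9870, 34, x1), (Sam, 9870, 34, x3)}
Selection pid = p1: {(Gus, 540, 34, p1), (Ned, 500, 34, p1), (Sam, 6980, 34, p1), (Sam, 9870, 34, p1)}
Projecting to name, eid, pid (1 duplicate(s) eliminated): {(Gus, 34, p1), (Ned, 34, p1), (Sam, 34, p1)}

{(Gus, 34, p1), (Ned, 34, p1), (Sam, 34, p1)}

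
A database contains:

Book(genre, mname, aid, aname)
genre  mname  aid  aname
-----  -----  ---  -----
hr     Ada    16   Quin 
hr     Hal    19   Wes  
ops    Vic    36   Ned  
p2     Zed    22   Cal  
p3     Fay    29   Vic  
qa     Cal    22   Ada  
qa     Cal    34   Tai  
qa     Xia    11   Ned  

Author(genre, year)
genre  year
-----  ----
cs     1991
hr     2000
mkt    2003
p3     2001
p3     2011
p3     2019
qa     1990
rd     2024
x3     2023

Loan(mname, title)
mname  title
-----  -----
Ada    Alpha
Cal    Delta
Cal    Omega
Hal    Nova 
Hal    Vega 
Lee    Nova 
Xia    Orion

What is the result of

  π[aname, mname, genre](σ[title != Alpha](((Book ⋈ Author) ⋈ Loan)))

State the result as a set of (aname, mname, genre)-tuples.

Book ⋈ Author (natural join on genre): {(hr, Ada, 16, Quin, 2000), (hr, Hal, 19, Wes, 2000), (p3, Fay, 29, Vic, 2001), (p3, Fay, 29, Vic, 2011), (p3, Fay, 29, Vic, 2019), (qa, Cal, 22, Ada, 1990), (qa, Cal, 34, Tai, 1990), (qa, Xia, 11, Ned, 1990)}
(Book ⋈ Author) ⋈ Loan (natural join on mname): {(hr, Ada, 16, Quin, 2000, Alpha), (hr, Hal, 19, Wes, 2000, Nova), (hr, Hal, 19, Wes, 2000, Vega), (qa, Cal, 22, Ada, 1990, Delta), (qa, Cal, 22, Ada, 1990, Omega), (qa, Cal, 34, Tai, 1990, Delta), (qa, Cal, 34, Tai, 1990, Omega), (qa, Xia, 11, Ned, 1990, Orion)}
Apply σ_{title != Alpha}; surviving tuples: {(hr, Hal, 19, Wes, 2000, Nova), (hr, Hal, 19, Wes, 2000, Vega), (qa, Cal, 22, Ada, 1990, Delta), (qa, Cal, 22, Ada, 1990, Omega), (qa, Cal, 34, Tai, 1990, Delta), (qa, Cal, 34, Tai, 1990, Omega), (qa, Xia, 11, Ned, 1990, Orion)}
Projecting to aname, mname, genre (3 duplicate(s) eliminated): {(Ada, Cal, qa), (Ned, Xia, qa), (Tai, Cal, qa), (Wes, Hal, hr)}

{(Ada, Cal, qa), (Ned, Xia, qa), (Tai, Cal, qa), (Wes, Hal, hr)}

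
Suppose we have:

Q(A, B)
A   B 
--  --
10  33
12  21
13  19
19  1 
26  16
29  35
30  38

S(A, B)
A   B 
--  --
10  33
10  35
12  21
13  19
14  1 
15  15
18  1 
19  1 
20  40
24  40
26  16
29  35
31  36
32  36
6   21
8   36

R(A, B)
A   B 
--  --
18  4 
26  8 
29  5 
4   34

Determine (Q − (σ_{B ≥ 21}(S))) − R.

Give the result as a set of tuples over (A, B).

Filtering on B ≥ 21 leaves {(10, 33), (10, 35), (12, 21), (20, 40), (24, 40), (29, 35), (31, 36), (32, 36), (6, 21), (8, 36)}.
Difference: {(10, 33), (12, 21), (13, 19), (19, 1), (26, 16), (29, 35), (30, 38)} with {(10, 33), (10, 35), (12, 21), (20, 40), (24, 40), (29, 35), (31, 36), (32, 36), (6, 21), (8, 36)} → {(13, 19), (19, 1), (26, 16), (30, 38)}
Difference: {(13, 19), (19, 1), (26, 16), (30, 38)} with {(18, 4), (26, 8), (29, 5), (4, 34)} → {(13, 19), (19, 1), (26, 16), (30, 38)}

{(13, 19), (19, 1), (26, 16), (30, 38)}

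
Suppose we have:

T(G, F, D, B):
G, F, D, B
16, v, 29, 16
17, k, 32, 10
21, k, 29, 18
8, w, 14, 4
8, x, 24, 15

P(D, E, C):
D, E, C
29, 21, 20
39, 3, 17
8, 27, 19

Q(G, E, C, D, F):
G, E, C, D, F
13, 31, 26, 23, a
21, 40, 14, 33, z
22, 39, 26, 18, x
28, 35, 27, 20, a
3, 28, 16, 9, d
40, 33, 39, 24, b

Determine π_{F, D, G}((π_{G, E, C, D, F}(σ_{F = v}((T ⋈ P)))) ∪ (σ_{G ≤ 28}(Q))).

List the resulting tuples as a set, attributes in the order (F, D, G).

Natural join on D: {(16, v, 29, 16, 21, 20), (21, k, 29, 18, 21, 20)}
Filtering on F = v leaves {(16, v, 29, 16, 21, 20)}.
Keep only column(s) G, E, C, D, F: {(16, 21, 20, 29, v)}
Filtering on G ≤ 28 leaves {(13, 31, 26, 23, a), (21, 40, 14, 33, z), (22, 39, 26, 18, x), (28, 35, 27, 20, a), (3, 28, 16, 9, d)}.
Set union of the two operands is {(13, 31, 26, 23, a), (16, 21, 20, 29, v), (21, 40, 14, 33, z), (22, 39, 26, 18, x), (28, 35, 27, 20, a), (3, 28, 16, 9, d)}.
Keep only column(s) F, D, G: {(a, 20, 28), (a, 23, 13), (d, 9, 3), (v, 29, 16), (x, 18, 22), (z, 33, 21)}

{(a, 20, 28), (a, 23, 13), (d, 9, 3), (v, 29, 16), (x, 18, 22), (z, 33, 21)}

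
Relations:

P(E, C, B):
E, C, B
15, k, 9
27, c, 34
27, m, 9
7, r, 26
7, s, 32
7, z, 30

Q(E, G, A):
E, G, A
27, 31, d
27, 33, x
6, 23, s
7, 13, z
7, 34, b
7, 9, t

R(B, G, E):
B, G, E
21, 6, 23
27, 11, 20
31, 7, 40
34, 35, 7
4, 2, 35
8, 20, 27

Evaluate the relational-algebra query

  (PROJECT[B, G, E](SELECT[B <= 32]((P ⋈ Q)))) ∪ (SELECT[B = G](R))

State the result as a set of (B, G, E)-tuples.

Natural join on E: {(27, c, 34, 31, d), (27, c, 34, 33, x), (27, m, 9, 31, d), (27, m, 9, 33, x), (7, r, 26, 13, z), (7, r, 26, 34, b), (7, r, 26, 9, t), (7, s, 32, 13, z), (7, s, 32, 34, b), (7, s, 32, 9, t), (7, z, 30, 13, z), (7, z, 30, 34, b), (7, z, 30, 9, t)}
Apply σ_{B <= 32}; surviving tuples: {(27, m, 9, 31, d), (27, m, 9, 33, x), (7, r, 26, 13, z), (7, r, 26, 34, b), (7, r, 26, 9, t), (7, s, 32, 13, z), (7, s, 32, 34, b), (7, s, 32, 9, t), (7, z, 30, 13, z), (7, z, 30, 34, b), (7, z, 30, 9, t)}
Keep only column(s) B, G, E: {(26, 13, 7), (26, 34, 7), (26, 9, 7), (30, 13, 7), (30, 34, 7), (30, 9, 7), (32, 13, 7), (32, 34, 7), (32, 9, 7), (9, 31, 27), (9, 33, 27)}
Apply σ_{B = G}; surviving tuples: {}
Taking the union: {(26, 13, 7), (26, 34, 7), (26, 9, 7), (30, 13, 7), (30, 34, 7), (30, 9, 7), (32, 13, 7), (32, 34, 7), (32, 9, 7), (9, 31, 27), (9, 33, 27)}

{(26, 13, 7), (26, 34, 7), (26, 9, 7), (30, 13, 7), (30, 34, 7), (30, 9, 7), (32, 13, 7), (32, 34, 7), (32, 9, 7), (9, 31, 27), (9, 33, 27)}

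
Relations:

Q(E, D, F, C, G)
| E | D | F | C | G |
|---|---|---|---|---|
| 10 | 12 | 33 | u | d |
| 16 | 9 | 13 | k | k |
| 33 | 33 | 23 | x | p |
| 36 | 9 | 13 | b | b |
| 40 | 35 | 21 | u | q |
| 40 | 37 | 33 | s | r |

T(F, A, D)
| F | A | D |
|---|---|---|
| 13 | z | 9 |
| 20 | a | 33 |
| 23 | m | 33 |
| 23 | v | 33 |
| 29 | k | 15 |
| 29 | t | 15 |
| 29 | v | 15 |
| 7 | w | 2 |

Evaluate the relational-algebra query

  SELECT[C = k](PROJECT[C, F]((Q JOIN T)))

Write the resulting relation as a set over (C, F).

{(k, 13)}

Q ⋈ T (natural join on D, F): {(16, 9, 13, k, k, z), (33, 33, 23, x, p, m), (33, 33, 23, x, p, v), (36, 9, 13, b, b, z)}
Projecting to C, F (1 duplicate(s) eliminated): {(b, 13), (k, 13), (x, 23)}
σ[C = k]: keep tuples satisfying C = k → {(k, 13)}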